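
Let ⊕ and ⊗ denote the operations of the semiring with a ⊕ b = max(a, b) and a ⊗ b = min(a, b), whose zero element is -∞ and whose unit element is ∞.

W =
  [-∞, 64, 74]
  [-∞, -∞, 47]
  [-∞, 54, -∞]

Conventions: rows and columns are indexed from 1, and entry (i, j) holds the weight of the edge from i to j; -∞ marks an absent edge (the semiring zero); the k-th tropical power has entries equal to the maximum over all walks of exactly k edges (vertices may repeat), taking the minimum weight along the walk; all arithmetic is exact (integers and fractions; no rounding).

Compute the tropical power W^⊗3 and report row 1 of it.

W^⊗2:
  [-∞, 54, 47]
  [-∞, 47, -∞]
  [-∞, -∞, 47]
W^⊗3:
  [-∞, 47, 47]
  [-∞, -∞, 47]
  [-∞, 47, -∞]
Answer: row 1 of W^⊗3 = [-∞, 47, 47]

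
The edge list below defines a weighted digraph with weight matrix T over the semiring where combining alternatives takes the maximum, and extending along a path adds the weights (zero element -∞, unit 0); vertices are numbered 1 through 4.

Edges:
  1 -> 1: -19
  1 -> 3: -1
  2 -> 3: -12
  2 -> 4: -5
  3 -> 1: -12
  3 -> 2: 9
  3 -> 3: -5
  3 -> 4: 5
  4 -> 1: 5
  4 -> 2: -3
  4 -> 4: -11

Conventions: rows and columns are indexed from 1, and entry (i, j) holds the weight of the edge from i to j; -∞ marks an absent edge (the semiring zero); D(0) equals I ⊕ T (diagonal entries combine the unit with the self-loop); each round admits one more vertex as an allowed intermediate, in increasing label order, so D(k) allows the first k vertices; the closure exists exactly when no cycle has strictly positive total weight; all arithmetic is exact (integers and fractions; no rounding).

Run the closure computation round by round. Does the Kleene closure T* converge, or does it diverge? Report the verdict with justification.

D(0):
  [0, -∞, -1, -∞]
  [-∞, 0, -12, -5]
  [-12, 9, 0, 5]
  [5, -3, -∞, 0]
D(1):
  [0, -∞, -1, -∞]
  [-∞, 0, -12, -5]
  [-12, 9, 0, 5]
  [5, -3, 4, 0]
D(2):
  [0, -∞, -1, -∞]
  [-∞, 0, -12, -5]
  [-12, 9, 0, 5]
  [5, -3, 4, 0]
Detection: at round 3, diagonal entry (4, 4) turns strictly positive.
Key observation: the cycle 4->1->3->2->4 has total weight 5 + (-1) + 9 + (-5), which is strictly positive.
Answer: DIVERGES — positive cycle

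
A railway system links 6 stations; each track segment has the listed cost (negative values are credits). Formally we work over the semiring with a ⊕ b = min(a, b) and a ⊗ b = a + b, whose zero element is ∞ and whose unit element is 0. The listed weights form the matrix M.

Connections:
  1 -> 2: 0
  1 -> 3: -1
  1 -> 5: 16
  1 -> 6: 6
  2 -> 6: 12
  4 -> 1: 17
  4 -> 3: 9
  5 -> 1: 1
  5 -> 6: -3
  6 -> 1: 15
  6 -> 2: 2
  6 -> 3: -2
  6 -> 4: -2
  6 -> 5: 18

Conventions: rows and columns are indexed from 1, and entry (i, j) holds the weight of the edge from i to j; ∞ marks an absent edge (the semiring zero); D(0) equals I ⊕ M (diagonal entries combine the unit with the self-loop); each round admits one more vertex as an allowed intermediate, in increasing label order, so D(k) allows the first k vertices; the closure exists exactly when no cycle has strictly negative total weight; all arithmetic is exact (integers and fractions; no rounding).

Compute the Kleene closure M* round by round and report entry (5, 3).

D(0):
  [0, 0, -1, ∞, 16, 6]
  [∞, 0, ∞, ∞, ∞, 12]
  [∞, ∞, 0, ∞, ∞, ∞]
  [17, ∞, 9, 0, ∞, ∞]
  [1, ∞, ∞, ∞, 0, -3]
  [15, 2, -2, -2, 18, 0]
D(1):
  [0, 0, -1, ∞, 16, 6]
  [∞, 0, ∞, ∞, ∞, 12]
  [∞, ∞, 0, ∞, ∞, ∞]
  [17, 17, 9, 0, 33, 23]
  [1, 1, 0, ∞, 0, -3]
  [15, 2, -2, -2, 18, 0]
D(2):
  [0, 0, -1, ∞, 16, 6]
  [∞, 0, ∞, ∞, ∞, 12]
  [∞, ∞, 0, ∞, ∞, ∞]
  [17, 17, 9, 0, 33, 23]
  [1, 1, 0, ∞, 0, -3]
  [15, 2, -2, -2, 18, 0]
D(3):
  [0, 0, -1, ∞, 16, 6]
  [∞, 0, ∞, ∞, ∞, 12]
  [∞, ∞, 0, ∞, ∞, ∞]
  [17, 17, 9, 0, 33, 23]
  [1, 1, 0, ∞, 0, -3]
  [15, 2, -2, -2, 18, 0]
D(4):
  [0, 0, -1, ∞, 16, 6]
  [∞, 0, ∞, ∞, ∞, 12]
  [∞, ∞, 0, ∞, ∞, ∞]
  [17, 17, 9, 0, 33, 23]
  [1, 1, 0, ∞, 0, -3]
  [15, 2, -2, -2, 18, 0]
D(5):
  [0, 0, -1, ∞, 16, 6]
  [∞, 0, ∞, ∞, ∞, 12]
  [∞, ∞, 0, ∞, ∞, ∞]
  [17, 17, 9, 0, 33, 23]
  [1, 1, 0, ∞, 0, -3]
  [15, 2, -2, -2, 18, 0]
D(6):
  [0, 0, -1, 4, 16, 6]
  [27, 0, 10, 10, 30, 12]
  [∞, ∞, 0, ∞, ∞, ∞]
  [17, 17, 9, 0, 33, 23]
  [1, -1, -5, -5, 0, -3]
  [15, 2, -2, -2, 18, 0]
Answer: M*[5][3] = -5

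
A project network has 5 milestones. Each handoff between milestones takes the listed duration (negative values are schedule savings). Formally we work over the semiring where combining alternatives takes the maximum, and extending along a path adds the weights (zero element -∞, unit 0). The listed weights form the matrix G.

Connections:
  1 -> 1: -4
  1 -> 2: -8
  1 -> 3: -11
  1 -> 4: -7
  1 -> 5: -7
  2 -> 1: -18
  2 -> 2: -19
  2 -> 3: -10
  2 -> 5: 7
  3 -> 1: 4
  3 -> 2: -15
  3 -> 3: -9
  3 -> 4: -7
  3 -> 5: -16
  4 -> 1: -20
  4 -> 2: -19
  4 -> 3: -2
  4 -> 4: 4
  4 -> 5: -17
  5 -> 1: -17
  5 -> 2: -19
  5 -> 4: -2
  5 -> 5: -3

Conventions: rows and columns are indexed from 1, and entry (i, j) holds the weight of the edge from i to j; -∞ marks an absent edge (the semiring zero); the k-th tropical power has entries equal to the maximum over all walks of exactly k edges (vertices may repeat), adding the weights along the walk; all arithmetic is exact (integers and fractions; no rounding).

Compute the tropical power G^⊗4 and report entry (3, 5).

G^⊗2:
  [-7, -12, -9, -3, -1]
  [-6, -12, -19, 5, 4]
  [0, -4, -7, -3, -3]
  [2, -15, 2, 8, -12]
  [-20, -21, -4, 2, -6]
G^⊗3:
  [-5, -15, -5, 1, -4]
  [-10, -14, 3, 9, 1]
  [-3, -8, -5, 1, 3]
  [6, -6, 6, 12, -5]
  [0, -17, 0, 6, -9]
G^⊗4:
  [-1, -13, -1, 5, -7]
  [7, -10, 7, 13, -2]
  [-1, -11, -1, 5, 0]
  [10, -2, 10, 16, 1]
  [4, -8, 4, 10, -7]
Key observation: the optimum is the walk 3->1->2->5->5, with weight 4 + (-8) + 7 + (-3) = 0.
Optimal value attained by: walk 3->1->2->5->5.
Answer: (G^⊗4)[3][5] = 0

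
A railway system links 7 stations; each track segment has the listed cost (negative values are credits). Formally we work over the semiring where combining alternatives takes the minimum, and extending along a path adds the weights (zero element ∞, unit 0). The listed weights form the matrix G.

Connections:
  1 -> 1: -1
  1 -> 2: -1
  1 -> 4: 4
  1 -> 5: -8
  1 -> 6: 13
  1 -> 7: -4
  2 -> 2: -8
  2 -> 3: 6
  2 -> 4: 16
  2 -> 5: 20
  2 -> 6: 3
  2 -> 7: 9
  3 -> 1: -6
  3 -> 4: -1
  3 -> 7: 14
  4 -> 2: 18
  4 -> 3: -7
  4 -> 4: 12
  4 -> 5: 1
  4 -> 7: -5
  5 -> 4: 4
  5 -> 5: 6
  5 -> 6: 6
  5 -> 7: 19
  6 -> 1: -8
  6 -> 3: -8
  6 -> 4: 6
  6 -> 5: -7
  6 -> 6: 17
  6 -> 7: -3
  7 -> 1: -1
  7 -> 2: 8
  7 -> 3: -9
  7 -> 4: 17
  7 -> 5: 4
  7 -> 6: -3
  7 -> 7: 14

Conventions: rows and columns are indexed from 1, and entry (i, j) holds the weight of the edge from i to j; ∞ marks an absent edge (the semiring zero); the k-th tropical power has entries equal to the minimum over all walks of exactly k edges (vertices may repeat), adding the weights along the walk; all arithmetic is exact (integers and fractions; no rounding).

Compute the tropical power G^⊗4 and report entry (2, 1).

G^⊗2:
  [-5, -9, -13, -4, -9, -7, -5]
  [-5, -16, -5, 5, -4, -5, 0]
  [-7, -7, -8, -2, -14, 7, -10]
  [-13, 3, -14, -8, -1, -8, 7]
  [-2, 22, -3, 10, -1, 12, -1]
  [-14, -9, -12, -9, -16, -6, -12]
  [-15, -2, -11, -10, -10, 10, -6]
G^⊗3:
  [-19, -17, -15, -14, -14, -8, -10]
  [-13, -24, -13, -6, -13, -13, -9]
  [-14, -15, -19, -10, -15, -13, -11]
  [-20, -14, -16, -15, -21, 0, -17]
  [-9, -3, -10, -4, -10, -4, -6]
  [-18, -17, -21, -13, -22, -15, -18]
  [-17, -16, -17, -12, -23, -9, -19]
G^⊗4:
  [-21, -25, -21, -16, -27, -14, -23]
  [-21, -32, -21, -14, -21, -21, -17]
  [-25, -23, -21, -20, -22, -14, -18]
  [-22, -22, -26, -17, -28, -20, -24]
  [-16, -11, -15, -11, -17, -9, -13]
  [-27, -25, -27, -22, -26, -21, -22]
  [-23, -24, -28, -19, -25, -22, -21]
Key observation: the optimum is the walk 2->2->2->6->1, with weight (-8) + (-8) + 3 + (-8) = -21.
Optimal value attained by: walk 2->2->2->6->1.
Answer: (G^⊗4)[2][1] = -21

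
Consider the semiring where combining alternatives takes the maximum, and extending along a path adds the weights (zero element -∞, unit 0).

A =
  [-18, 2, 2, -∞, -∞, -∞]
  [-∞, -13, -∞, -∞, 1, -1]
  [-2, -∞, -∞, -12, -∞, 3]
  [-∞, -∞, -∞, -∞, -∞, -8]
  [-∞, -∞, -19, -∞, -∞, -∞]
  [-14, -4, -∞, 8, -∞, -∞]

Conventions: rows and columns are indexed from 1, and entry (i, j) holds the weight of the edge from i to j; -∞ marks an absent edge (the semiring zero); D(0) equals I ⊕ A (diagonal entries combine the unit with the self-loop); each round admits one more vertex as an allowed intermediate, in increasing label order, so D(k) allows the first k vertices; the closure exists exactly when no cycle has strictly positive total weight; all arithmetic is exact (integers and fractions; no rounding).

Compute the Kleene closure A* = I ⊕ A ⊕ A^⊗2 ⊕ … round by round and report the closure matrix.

D(0):
  [0, 2, 2, -∞, -∞, -∞]
  [-∞, 0, -∞, -∞, 1, -1]
  [-2, -∞, 0, -12, -∞, 3]
  [-∞, -∞, -∞, 0, -∞, -8]
  [-∞, -∞, -19, -∞, 0, -∞]
  [-14, -4, -∞, 8, -∞, 0]
D(1):
  [0, 2, 2, -∞, -∞, -∞]
  [-∞, 0, -∞, -∞, 1, -1]
  [-2, 0, 0, -12, -∞, 3]
  [-∞, -∞, -∞, 0, -∞, -8]
  [-∞, -∞, -19, -∞, 0, -∞]
  [-14, -4, -12, 8, -∞, 0]
D(2):
  [0, 2, 2, -∞, 3, 1]
  [-∞, 0, -∞, -∞, 1, -1]
  [-2, 0, 0, -12, 1, 3]
  [-∞, -∞, -∞, 0, -∞, -8]
  [-∞, -∞, -19, -∞, 0, -∞]
  [-14, -4, -12, 8, -3, 0]
D(3):
  [0, 2, 2, -10, 3, 5]
  [-∞, 0, -∞, -∞, 1, -1]
  [-2, 0, 0, -12, 1, 3]
  [-∞, -∞, -∞, 0, -∞, -8]
  [-21, -19, -19, -31, 0, -16]
  [-14, -4, -12, 8, -3, 0]
D(4):
  [0, 2, 2, -10, 3, 5]
  [-∞, 0, -∞, -∞, 1, -1]
  [-2, 0, 0, -12, 1, 3]
  [-∞, -∞, -∞, 0, -∞, -8]
  [-21, -19, -19, -31, 0, -16]
  [-14, -4, -12, 8, -3, 0]
D(5):
  [0, 2, 2, -10, 3, 5]
  [-20, 0, -18, -30, 1, -1]
  [-2, 0, 0, -12, 1, 3]
  [-∞, -∞, -∞, 0, -∞, -8]
  [-21, -19, -19, -31, 0, -16]
  [-14, -4, -12, 8, -3, 0]
D(6):
  [0, 2, 2, 13, 3, 5]
  [-15, 0, -13, 7, 1, -1]
  [-2, 0, 0, 11, 1, 3]
  [-22, -12, -20, 0, -11, -8]
  [-21, -19, -19, -8, 0, -16]
  [-14, -4, -12, 8, -3, 0]
Answer: A* = [[0, 2, 2, 13, 3, 5], [-15, 0, -13, 7, 1, -1], [-2, 0, 0, 11, 1, 3], [-22, -12, -20, 0, -11, -8], [-21, -19, -19, -8, 0, -16], [-14, -4, -12, 8, -3, 0]]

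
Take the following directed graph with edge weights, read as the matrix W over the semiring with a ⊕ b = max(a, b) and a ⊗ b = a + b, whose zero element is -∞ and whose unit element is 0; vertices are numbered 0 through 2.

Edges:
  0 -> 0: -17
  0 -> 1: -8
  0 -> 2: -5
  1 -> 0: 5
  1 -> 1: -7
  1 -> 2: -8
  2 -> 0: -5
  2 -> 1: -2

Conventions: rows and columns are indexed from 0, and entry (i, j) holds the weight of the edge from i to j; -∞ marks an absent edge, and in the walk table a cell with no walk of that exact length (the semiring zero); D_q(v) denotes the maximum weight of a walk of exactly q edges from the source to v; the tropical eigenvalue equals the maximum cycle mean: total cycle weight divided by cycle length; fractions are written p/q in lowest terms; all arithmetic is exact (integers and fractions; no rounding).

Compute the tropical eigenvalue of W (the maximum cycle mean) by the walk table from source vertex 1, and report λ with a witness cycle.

q=0: [-∞, 0, -∞]
q=1: [5, -7, -8]
q=2: [-2, -3, 0]
q=3: [2, -2, -7]
Optimal cycle mean attained by: cycle 0->2->1->0, total (-5) + (-2) + 5, length 3.
Answer: λ = -2/3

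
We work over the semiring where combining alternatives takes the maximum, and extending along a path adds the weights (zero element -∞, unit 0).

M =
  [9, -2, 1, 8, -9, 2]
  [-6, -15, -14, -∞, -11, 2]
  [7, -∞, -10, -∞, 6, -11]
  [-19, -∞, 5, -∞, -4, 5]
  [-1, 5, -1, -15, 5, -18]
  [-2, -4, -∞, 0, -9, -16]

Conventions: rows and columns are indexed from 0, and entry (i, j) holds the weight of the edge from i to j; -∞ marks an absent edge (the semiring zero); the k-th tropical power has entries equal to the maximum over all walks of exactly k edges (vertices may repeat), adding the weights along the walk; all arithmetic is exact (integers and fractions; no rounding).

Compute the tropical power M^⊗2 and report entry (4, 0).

M^⊗2:
  [18, 7, 13, 17, 7, 13]
  [3, -2, -5, 2, -6, -4]
  [16, 11, 8, 15, 11, 9]
  [12, 1, -5, 5, 11, -6]
  [8, 10, 4, 7, 10, 7]
  [7, -4, 5, 6, -4, 5]
Key observation: the optimum is the walk 4->0->0, with weight (-1) + 9 = 8.
Optimal value attained by: walk 4->0->0.
Answer: (M^⊗2)[4][0] = 8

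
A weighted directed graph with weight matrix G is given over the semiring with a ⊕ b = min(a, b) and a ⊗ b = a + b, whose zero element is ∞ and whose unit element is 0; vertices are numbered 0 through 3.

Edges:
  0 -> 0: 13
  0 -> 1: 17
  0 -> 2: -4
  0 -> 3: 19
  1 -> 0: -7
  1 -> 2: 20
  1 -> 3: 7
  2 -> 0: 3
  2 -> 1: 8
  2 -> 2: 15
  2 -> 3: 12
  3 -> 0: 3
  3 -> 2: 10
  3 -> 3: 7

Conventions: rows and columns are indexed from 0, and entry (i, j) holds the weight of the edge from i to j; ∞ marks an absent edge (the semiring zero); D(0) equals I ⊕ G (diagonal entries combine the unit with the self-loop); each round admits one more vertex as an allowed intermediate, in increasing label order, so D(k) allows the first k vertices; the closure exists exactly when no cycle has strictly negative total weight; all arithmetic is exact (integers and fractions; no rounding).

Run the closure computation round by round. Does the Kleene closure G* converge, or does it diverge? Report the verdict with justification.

D(0):
  [0, 17, -4, 19]
  [-7, 0, 20, 7]
  [3, 8, 0, 12]
  [3, ∞, 10, 0]
Detection: at round 1, diagonal entry (2, 2) turns strictly negative.
Key observation: the cycle 2->0->2 has total weight 3 + (-4), which is strictly negative.
Answer: DIVERGES — negative cycle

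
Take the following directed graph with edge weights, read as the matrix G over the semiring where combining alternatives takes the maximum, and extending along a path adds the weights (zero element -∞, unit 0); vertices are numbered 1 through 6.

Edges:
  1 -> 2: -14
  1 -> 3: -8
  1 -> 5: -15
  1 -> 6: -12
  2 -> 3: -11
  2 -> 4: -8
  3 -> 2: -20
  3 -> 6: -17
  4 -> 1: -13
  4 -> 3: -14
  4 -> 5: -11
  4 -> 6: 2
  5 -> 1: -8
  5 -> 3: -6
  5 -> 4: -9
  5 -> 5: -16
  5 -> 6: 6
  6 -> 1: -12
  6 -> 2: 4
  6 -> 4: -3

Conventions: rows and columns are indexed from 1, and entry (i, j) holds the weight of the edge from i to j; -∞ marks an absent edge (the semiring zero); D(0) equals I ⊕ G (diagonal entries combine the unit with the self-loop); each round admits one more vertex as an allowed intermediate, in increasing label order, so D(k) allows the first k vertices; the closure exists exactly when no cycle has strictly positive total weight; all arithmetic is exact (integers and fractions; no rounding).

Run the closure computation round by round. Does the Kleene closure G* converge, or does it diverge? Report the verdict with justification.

D(0):
  [0, -14, -8, -∞, -15, -12]
  [-∞, 0, -11, -8, -∞, -∞]
  [-∞, -20, 0, -∞, -∞, -17]
  [-13, -∞, -14, 0, -11, 2]
  [-8, -∞, -6, -9, 0, 6]
  [-12, 4, -∞, -3, -∞, 0]
D(1):
  [0, -14, -8, -∞, -15, -12]
  [-∞, 0, -11, -8, -∞, -∞]
  [-∞, -20, 0, -∞, -∞, -17]
  [-13, -27, -14, 0, -11, 2]
  [-8, -22, -6, -9, 0, 6]
  [-12, 4, -20, -3, -27, 0]
D(2):
  [0, -14, -8, -22, -15, -12]
  [-∞, 0, -11, -8, -∞, -∞]
  [-∞, -20, 0, -28, -∞, -17]
  [-13, -27, -14, 0, -11, 2]
  [-8, -22, -6, -9, 0, 6]
  [-12, 4, -7, -3, -27, 0]
D(3):
  [0, -14, -8, -22, -15, -12]
  [-∞, 0, -11, -8, -∞, -28]
  [-∞, -20, 0, -28, -∞, -17]
  [-13, -27, -14, 0, -11, 2]
  [-8, -22, -6, -9, 0, 6]
  [-12, 4, -7, -3, -27, 0]
D(4):
  [0, -14, -8, -22, -15, -12]
  [-21, 0, -11, -8, -19, -6]
  [-41, -20, 0, -28, -39, -17]
  [-13, -27, -14, 0, -11, 2]
  [-8, -22, -6, -9, 0, 6]
  [-12, 4, -7, -3, -14, 0]
D(5):
  [0, -14, -8, -22, -15, -9]
  [-21, 0, -11, -8, -19, -6]
  [-41, -20, 0, -28, -39, -17]
  [-13, -27, -14, 0, -11, 2]
  [-8, -22, -6, -9, 0, 6]
  [-12, 4, -7, -3, -14, 0]
D(6):
  [0, -5, -8, -12, -15, -9]
  [-18, 0, -11, -8, -19, -6]
  [-29, -13, 0, -20, -31, -17]
  [-10, 6, -5, 0, -11, 2]
  [-6, 10, -1, 3, 0, 6]
  [-12, 4, -7, -3, -14, 0]
Key observation: every diagonal entry stays at the unit through all rounds, so no improving cycle exists.
Answer: CONVERGES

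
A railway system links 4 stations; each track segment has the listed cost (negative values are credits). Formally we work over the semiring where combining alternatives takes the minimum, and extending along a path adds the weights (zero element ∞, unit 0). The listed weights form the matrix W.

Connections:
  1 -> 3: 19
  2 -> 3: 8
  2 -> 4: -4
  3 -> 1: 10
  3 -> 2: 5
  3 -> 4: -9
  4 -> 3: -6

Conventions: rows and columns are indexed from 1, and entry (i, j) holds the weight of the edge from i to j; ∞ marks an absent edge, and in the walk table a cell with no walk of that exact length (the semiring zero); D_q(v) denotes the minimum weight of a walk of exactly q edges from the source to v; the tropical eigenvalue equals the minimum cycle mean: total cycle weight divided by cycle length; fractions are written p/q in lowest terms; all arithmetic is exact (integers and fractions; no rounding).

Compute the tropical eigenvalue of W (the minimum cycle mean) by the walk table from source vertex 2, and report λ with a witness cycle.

q=0: [∞, 0, ∞, ∞]
q=1: [∞, ∞, 8, -4]
q=2: [18, 13, -10, -1]
q=3: [0, -5, -7, -19]
q=4: [3, -2, -25, -16]
Optimal cycle mean attained by: cycle 3->4->3, total (-9) + (-6), length 2.
Answer: λ = -15/2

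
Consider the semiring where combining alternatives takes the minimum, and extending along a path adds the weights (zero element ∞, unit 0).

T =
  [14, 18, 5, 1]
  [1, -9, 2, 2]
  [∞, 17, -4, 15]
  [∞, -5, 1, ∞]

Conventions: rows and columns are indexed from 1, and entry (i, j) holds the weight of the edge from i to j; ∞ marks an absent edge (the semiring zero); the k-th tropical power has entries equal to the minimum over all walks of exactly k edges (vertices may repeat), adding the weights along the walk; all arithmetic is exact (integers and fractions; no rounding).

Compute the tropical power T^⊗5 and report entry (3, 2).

T^⊗2:
  [19, -4, 1, 15]
  [-8, -18, -7, -7]
  [18, 8, -8, 11]
  [-4, -14, -3, -3]
T^⊗3:
  [-3, -13, -3, -2]
  [-17, -27, -16, -16]
  [9, -1, -12, 7]
  [-13, -23, -12, -12]
T^⊗4:
  [-12, -22, -11, -11]
  [-26, -36, -25, -25]
  [0, -10, -16, 1]
  [-22, -32, -21, -21]
T^⊗5:
  [-21, -31, -20, -20]
  [-35, -45, -34, -34]
  [-9, -19, -20, -8]
  [-31, -41, -30, -30]
Key observation: the optimum is the walk 3->2->2->2->2->2, with weight 17 + (-9) + (-9) + (-9) + (-9) = -19.
Optimal value attained by: walk 3->2->2->2->2->2.
Answer: (T^⊗5)[3][2] = -19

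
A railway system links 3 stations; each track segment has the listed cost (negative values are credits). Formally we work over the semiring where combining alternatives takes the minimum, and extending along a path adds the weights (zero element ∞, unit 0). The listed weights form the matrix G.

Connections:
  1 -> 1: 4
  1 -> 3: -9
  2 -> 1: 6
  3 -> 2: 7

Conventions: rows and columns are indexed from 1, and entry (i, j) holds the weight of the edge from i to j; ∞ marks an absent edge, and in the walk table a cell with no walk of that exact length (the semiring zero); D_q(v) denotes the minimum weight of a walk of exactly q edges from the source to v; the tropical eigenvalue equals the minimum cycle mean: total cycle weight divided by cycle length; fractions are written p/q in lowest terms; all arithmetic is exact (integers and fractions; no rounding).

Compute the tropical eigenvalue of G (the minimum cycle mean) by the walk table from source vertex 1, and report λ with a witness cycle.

q=0: [0, ∞, ∞]
q=1: [4, ∞, -9]
q=2: [8, -2, -5]
q=3: [4, 2, -1]
Optimal cycle mean attained by: cycle 1->3->2->1, total (-9) + 7 + 6, length 3.
Answer: λ = 4/3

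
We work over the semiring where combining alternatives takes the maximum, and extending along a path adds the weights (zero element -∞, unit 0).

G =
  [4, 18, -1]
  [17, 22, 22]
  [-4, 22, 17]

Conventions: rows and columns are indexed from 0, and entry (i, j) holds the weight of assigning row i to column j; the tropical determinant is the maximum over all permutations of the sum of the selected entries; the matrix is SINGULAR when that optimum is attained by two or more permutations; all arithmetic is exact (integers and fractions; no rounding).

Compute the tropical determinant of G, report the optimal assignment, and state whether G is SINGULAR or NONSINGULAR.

σ = (0, 1, 2): 4 + 22 + 17 = 43
σ = (0, 2, 1): 4 + 22 + 22 = 48
σ = (1, 0, 2): 18 + 17 + 17 = 52
σ = (1, 2, 0): 18 + 22 + (-4) = 36
σ = (2, 0, 1): (-1) + 17 + 22 = 38
σ = (2, 1, 0): (-1) + 22 + (-4) = 17
Optimal value attained by: σ = (1, 0, 2).
Answer: det⊕(G) = 52; verdict: NONSINGULAR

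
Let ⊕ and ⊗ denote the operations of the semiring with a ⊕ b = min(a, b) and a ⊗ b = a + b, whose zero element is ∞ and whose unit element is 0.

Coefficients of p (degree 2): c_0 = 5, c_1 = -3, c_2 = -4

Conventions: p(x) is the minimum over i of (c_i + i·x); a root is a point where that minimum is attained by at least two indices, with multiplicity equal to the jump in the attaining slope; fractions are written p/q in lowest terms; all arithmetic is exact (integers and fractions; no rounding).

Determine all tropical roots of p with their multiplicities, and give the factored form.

hull edge (i=0, c=5) to (i=1, c=-3): slope -8, span 1
hull edge (i=1, c=-3) to (i=2, c=-4): slope -1, span 1
Factored form: p(x) = -4 ⊗ (x ⊕ 1) ⊗ (x ⊕ 8)
Answer: roots = 1 (mult 1), 8 (mult 1)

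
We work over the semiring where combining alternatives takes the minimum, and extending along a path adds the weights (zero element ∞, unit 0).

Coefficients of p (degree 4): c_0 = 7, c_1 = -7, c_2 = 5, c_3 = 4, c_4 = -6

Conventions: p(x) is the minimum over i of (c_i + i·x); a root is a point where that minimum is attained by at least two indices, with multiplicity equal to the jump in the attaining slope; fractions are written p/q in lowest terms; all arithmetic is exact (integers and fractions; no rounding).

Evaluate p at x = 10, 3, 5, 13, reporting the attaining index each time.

p(10) = min(7+0·10=7, -7+1·10=3, 5+2·10=25, 4+3·10=34, -6+4·10=34) = 3 (attained by i=1)
p(3) = min(7+0·3=7, -7+1·3=-4, 5+2·3=11, 4+3·3=13, -6+4·3=6) = -4 (attained by i=1)
p(5) = min(7+0·5=7, -7+1·5=-2, 5+2·5=15, 4+3·5=19, -6+4·5=14) = -2 (attained by i=1)
p(13) = min(7+0·13=7, -7+1·13=6, 5+2·13=31, 4+3·13=43, -6+4·13=46) = 6 (attained by i=1)
Answer: p(10) = 3; p(3) = -4; p(5) = -2; p(13) = 6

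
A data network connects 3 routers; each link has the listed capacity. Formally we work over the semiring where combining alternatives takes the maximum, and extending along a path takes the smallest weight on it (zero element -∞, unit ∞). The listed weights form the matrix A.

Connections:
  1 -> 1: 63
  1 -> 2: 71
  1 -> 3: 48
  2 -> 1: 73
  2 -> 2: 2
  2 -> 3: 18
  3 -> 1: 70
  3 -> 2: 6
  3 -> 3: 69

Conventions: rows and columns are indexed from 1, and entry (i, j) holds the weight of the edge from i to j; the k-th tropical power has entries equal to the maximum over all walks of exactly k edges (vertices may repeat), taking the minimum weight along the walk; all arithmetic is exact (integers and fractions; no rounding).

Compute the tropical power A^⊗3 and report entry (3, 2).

A^⊗2:
  [71, 63, 48]
  [63, 71, 48]
  [69, 70, 69]
A^⊗3:
  [63, 71, 48]
  [71, 63, 48]
  [70, 69, 69]
Key observation: the optimum is the walk 3->3->1->2, with weight 69 min 70 min 71 = 69.
Optimal value attained by: walk 3->3->1->2.
Answer: (A^⊗3)[3][2] = 69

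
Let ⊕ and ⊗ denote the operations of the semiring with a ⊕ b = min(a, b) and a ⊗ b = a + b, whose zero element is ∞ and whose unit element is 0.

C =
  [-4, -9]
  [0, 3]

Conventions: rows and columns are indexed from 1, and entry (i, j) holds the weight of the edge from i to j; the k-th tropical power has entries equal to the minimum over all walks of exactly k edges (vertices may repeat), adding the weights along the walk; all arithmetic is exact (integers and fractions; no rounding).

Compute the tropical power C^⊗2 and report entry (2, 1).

C^⊗2:
  [-9, -13]
  [-4, -9]
Key observation: the optimum is the walk 2->1->1, with weight 0 + (-4) = -4.
Optimal value attained by: walk 2->1->1.
Answer: (C^⊗2)[2][1] = -4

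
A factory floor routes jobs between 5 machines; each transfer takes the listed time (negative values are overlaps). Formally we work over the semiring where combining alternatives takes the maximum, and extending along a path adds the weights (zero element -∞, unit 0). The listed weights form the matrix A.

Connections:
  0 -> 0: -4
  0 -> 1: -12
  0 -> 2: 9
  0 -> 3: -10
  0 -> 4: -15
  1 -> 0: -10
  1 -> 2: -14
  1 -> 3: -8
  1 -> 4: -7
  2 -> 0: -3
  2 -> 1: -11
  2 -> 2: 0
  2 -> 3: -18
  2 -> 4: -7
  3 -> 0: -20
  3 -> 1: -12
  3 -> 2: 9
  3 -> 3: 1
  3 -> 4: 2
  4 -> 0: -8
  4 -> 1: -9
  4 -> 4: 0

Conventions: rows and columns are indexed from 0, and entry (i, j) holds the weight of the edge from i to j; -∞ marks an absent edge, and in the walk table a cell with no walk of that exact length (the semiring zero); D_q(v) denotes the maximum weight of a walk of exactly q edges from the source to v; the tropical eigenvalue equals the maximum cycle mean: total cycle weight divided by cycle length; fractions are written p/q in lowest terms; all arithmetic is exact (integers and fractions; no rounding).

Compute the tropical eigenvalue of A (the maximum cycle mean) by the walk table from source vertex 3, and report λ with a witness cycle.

q=0: [-∞, -∞, -∞, 0, -∞]
q=1: [-20, -12, 9, 1, 2]
q=2: [6, -2, 10, 2, 3]
q=3: [7, -1, 15, 3, 4]
q=4: [12, 4, 16, 4, 8]
q=5: [13, 5, 21, 5, 9]
Optimal cycle mean attained by: cycle 0->2->0, total 9 + (-3), length 2.
Answer: λ = 3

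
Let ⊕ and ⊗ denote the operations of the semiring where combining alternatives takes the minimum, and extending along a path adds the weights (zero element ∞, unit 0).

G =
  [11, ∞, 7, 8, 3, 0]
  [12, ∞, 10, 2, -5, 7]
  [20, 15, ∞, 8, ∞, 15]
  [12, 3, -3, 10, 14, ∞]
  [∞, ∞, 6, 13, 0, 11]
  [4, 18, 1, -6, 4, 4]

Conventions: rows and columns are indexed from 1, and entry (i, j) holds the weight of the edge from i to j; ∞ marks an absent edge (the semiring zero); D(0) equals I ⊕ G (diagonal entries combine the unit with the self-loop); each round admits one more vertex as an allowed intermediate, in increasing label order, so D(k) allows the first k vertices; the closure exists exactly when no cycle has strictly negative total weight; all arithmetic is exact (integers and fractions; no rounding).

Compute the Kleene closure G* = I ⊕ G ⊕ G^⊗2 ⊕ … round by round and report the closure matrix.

D(0):
  [0, ∞, 7, 8, 3, 0]
  [12, 0, 10, 2, -5, 7]
  [20, 15, 0, 8, ∞, 15]
  [12, 3, -3, 0, 14, ∞]
  [∞, ∞, 6, 13, 0, 11]
  [4, 18, 1, -6, 4, 0]
D(1):
  [0, ∞, 7, 8, 3, 0]
  [12, 0, 10, 2, -5, 7]
  [20, 15, 0, 8, 23, 15]
  [12, 3, -3, 0, 14, 12]
  [∞, ∞, 6, 13, 0, 11]
  [4, 18, 1, -6, 4, 0]
D(2):
  [0, ∞, 7, 8, 3, 0]
  [12, 0, 10, 2, -5, 7]
  [20, 15, 0, 8, 10, 15]
  [12, 3, -3, 0, -2, 10]
  [∞, ∞, 6, 13, 0, 11]
  [4, 18, 1, -6, 4, 0]
D(3):
  [0, 22, 7, 8, 3, 0]
  [12, 0, 10, 2, -5, 7]
  [20, 15, 0, 8, 10, 15]
  [12, 3, -3, 0, -2, 10]
  [26, 21, 6, 13, 0, 11]
  [4, 16, 1, -6, 4, 0]
D(4):
  [0, 11, 5, 8, 3, 0]
  [12, 0, -1, 2, -5, 7]
  [20, 11, 0, 8, 6, 15]
  [12, 3, -3, 0, -2, 10]
  [25, 16, 6, 13, 0, 11]
  [4, -3, -9, -6, -8, 0]
D(5):
  [0, 11, 5, 8, 3, 0]
  [12, 0, -1, 2, -5, 6]
  [20, 11, 0, 8, 6, 15]
  [12, 3, -3, 0, -2, 9]
  [25, 16, 6, 13, 0, 11]
  [4, -3, -9, -6, -8, 0]
D(6):
  [0, -3, -9, -6, -8, 0]
  [10, 0, -3, 0, -5, 6]
  [19, 11, 0, 8, 6, 15]
  [12, 3, -3, 0, -2, 9]
  [15, 8, 2, 5, 0, 11]
  [4, -3, -9, -6, -8, 0]
Answer: G* = [[0, -3, -9, -6, -8, 0], [10, 0, -3, 0, -5, 6], [19, 11, 0, 8, 6, 15], [12, 3, -3, 0, -2, 9], [15, 8, 2, 5, 0, 11], [4, -3, -9, -6, -8, 0]]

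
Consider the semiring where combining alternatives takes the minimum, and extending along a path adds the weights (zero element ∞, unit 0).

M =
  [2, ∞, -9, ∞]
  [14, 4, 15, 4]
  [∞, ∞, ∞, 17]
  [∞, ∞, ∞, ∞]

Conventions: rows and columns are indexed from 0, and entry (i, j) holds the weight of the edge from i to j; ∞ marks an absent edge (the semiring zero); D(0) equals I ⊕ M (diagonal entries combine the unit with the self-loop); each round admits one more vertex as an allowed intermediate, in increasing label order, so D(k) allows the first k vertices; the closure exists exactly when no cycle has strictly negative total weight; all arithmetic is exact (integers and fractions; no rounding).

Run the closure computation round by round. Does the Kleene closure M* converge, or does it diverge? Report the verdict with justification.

D(0):
  [0, ∞, -9, ∞]
  [14, 0, 15, 4]
  [∞, ∞, 0, 17]
  [∞, ∞, ∞, 0]
D(1):
  [0, ∞, -9, ∞]
  [14, 0, 5, 4]
  [∞, ∞, 0, 17]
  [∞, ∞, ∞, 0]
D(2):
  [0, ∞, -9, ∞]
  [14, 0, 5, 4]
  [∞, ∞, 0, 17]
  [∞, ∞, ∞, 0]
D(3):
  [0, ∞, -9, 8]
  [14, 0, 5, 4]
  [∞, ∞, 0, 17]
  [∞, ∞, ∞, 0]
D(4):
  [0, ∞, -9, 8]
  [14, 0, 5, 4]
  [∞, ∞, 0, 17]
  [∞, ∞, ∞, 0]
Key observation: every diagonal entry stays at the unit through all rounds, so no improving cycle exists.
Answer: CONVERGES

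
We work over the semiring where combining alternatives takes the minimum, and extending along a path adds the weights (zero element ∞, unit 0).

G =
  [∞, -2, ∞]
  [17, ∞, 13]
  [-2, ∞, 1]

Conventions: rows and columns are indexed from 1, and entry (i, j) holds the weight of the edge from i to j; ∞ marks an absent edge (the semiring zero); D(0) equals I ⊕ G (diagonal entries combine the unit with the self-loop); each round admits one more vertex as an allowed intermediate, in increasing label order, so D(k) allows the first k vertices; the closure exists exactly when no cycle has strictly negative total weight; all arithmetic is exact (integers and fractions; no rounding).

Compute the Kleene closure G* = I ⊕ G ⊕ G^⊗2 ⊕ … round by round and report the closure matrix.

D(0):
  [0, -2, ∞]
  [17, 0, 13]
  [-2, ∞, 0]
D(1):
  [0, -2, ∞]
  [17, 0, 13]
  [-2, -4, 0]
D(2):
  [0, -2, 11]
  [17, 0, 13]
  [-2, -4, 0]
D(3):
  [0, -2, 11]
  [11, 0, 13]
  [-2, -4, 0]
Answer: G* = [[0, -2, 11], [11, 0, 13], [-2, -4, 0]]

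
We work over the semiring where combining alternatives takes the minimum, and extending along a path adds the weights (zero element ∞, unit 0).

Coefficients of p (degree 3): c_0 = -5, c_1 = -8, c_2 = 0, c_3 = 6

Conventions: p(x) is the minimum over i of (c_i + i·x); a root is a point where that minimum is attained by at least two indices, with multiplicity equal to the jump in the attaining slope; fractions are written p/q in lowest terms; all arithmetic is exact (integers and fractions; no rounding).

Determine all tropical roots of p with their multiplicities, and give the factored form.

hull edge (i=0, c=-5) to (i=1, c=-8): slope -3, span 1
hull edge (i=1, c=-8) to (i=3, c=6): slope 7, span 2
Factored form: p(x) = 6 ⊗ (x ⊕ (-7)) ⊗ (x ⊕ (-7)) ⊗ (x ⊕ 3)
Answer: roots = -7 (mult 2), 3 (mult 1)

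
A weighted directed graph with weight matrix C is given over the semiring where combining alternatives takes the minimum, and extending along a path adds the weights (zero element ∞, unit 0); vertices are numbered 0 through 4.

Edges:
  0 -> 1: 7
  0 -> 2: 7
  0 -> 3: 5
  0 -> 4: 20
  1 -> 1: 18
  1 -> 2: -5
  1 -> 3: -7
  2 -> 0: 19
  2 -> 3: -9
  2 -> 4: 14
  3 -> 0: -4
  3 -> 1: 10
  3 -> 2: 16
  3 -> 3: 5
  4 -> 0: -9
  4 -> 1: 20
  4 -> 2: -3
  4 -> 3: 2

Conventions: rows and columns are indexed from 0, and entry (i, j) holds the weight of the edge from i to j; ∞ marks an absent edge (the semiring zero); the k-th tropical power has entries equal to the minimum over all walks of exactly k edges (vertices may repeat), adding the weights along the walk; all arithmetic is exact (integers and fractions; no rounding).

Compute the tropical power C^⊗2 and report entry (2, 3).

C^⊗2:
  [1, 15, 2, -2, 21]
  [-11, 3, 9, -14, 9]
  [-13, 1, 7, -4, 39]
  [1, 3, 3, 1, 16]
  [-2, -2, -2, -12, 11]
Key observation: the optimum is the walk 2->3->3, with weight (-9) + 5 = -4.
Optimal value attained by: walk 2->3->3.
Answer: (C^⊗2)[2][3] = -4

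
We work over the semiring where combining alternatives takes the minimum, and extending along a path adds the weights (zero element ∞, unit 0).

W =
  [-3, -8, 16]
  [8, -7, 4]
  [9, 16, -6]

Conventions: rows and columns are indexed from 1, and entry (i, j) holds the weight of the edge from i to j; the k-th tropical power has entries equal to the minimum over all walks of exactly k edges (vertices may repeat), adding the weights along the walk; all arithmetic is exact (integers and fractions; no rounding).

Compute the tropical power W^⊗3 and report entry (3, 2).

W^⊗2:
  [-6, -15, -4]
  [1, -14, -3]
  [3, 1, -12]
W^⊗3:
  [-9, -22, -11]
  [-6, -21, -10]
  [-3, -6, -18]
Key observation: the optimum is the walk 3->1->2->2, with weight 9 + (-8) + (-7) = -6.
Optimal value attained by: walk 3->1->2->2.
Answer: (W^⊗3)[3][2] = -6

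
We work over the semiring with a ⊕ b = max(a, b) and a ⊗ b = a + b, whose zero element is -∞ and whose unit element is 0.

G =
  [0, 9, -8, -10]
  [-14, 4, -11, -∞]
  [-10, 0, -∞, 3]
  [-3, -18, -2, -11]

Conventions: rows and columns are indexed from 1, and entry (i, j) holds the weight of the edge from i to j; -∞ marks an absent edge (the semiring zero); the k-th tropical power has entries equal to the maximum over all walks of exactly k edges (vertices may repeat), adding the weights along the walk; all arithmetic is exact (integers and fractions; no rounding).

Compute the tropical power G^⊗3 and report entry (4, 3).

G^⊗2:
  [0, 13, -2, -5]
  [-10, 8, -7, -8]
  [0, 4, 1, -8]
  [-3, 6, -11, 1]
G^⊗3:
  [0, 17, 2, 1]
  [-6, 12, -3, -4]
  [0, 9, -7, 4]
  [-2, 10, -1, -8]
Key observation: the optimum is the walk 4->3->4->3, with weight (-2) + 3 + (-2) = -1.
Optimal value attained by: walk 4->3->4->3.
Answer: (G^⊗3)[4][3] = -1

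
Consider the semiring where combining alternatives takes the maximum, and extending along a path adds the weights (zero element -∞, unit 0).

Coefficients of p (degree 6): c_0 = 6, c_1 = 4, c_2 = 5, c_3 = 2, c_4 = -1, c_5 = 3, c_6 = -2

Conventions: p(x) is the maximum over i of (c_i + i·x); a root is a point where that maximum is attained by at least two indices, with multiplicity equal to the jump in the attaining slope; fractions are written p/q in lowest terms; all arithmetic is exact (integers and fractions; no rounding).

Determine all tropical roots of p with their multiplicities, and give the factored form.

hull edge (i=0, c=6) to (i=2, c=5): slope -1/2, span 2
hull edge (i=2, c=5) to (i=5, c=3): slope -2/3, span 3
hull edge (i=5, c=3) to (i=6, c=-2): slope -5, span 1
Factored form: p(x) = -2 ⊗ (x ⊕ 1/2) ⊗ (x ⊕ 1/2) ⊗ (x ⊕ 2/3) ⊗ (x ⊕ 2/3) ⊗ (x ⊕ 2/3) ⊗ (x ⊕ 5)
Answer: roots = 1/2 (mult 2), 2/3 (mult 3), 5 (mult 1)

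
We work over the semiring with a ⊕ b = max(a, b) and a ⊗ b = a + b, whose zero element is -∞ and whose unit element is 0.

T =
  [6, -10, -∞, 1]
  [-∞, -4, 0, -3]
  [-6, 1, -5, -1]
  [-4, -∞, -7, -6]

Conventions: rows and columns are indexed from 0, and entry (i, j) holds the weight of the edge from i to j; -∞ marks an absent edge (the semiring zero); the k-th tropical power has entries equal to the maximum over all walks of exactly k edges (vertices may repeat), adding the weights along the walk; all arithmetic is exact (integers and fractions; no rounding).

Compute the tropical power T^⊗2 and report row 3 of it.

T^⊗2:
  [12, -4, -6, 7]
  [-6, 1, -4, -1]
  [0, -3, 1, -2]
  [2, -6, -12, -3]
Answer: row 3 of T^⊗2 = [2, -6, -12, -3]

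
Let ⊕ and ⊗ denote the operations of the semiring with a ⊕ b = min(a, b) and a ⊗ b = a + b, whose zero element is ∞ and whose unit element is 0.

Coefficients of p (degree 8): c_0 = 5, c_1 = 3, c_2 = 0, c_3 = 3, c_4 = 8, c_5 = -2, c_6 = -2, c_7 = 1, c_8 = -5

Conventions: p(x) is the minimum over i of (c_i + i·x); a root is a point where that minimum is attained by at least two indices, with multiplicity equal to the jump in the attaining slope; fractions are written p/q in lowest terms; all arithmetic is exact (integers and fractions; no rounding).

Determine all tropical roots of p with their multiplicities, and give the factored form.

hull edge (i=0, c=5) to (i=2, c=0): slope -5/2, span 2
hull edge (i=2, c=0) to (i=8, c=-5): slope -5/6, span 6
Factored form: p(x) = -5 ⊗ (x ⊕ 5/6) ⊗ (x ⊕ 5/6) ⊗ (x ⊕ 5/6) ⊗ (x ⊕ 5/6) ⊗ (x ⊕ 5/6) ⊗ (x ⊕ 5/6) ⊗ (x ⊕ 5/2) ⊗ (x ⊕ 5/2)
Answer: roots = 5/6 (mult 6), 5/2 (mult 2)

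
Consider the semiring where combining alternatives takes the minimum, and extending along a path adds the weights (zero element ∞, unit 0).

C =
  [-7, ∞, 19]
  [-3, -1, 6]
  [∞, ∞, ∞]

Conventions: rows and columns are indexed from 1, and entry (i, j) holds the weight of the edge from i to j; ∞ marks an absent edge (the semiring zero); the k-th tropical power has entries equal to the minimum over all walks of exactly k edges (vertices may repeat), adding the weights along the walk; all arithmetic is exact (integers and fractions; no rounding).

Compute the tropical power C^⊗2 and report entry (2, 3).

C^⊗2:
  [-14, ∞, 12]
  [-10, -2, 5]
  [∞, ∞, ∞]
Key observation: the optimum is the walk 2->2->3, with weight (-1) + 6 = 5.
Optimal value attained by: walk 2->2->3.
Answer: (C^⊗2)[2][3] = 5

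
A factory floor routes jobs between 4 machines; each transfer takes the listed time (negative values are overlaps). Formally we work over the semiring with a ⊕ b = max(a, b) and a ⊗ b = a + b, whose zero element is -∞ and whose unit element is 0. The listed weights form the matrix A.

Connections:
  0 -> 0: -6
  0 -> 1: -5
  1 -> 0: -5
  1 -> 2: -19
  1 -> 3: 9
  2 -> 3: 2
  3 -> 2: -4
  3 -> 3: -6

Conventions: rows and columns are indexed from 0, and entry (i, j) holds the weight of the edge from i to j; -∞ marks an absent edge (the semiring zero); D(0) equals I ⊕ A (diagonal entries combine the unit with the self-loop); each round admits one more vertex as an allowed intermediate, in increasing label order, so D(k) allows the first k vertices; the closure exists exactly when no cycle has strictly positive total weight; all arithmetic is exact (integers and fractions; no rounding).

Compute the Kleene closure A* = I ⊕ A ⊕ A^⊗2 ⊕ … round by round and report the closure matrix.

D(0):
  [0, -5, -∞, -∞]
  [-5, 0, -19, 9]
  [-∞, -∞, 0, 2]
  [-∞, -∞, -4, 0]
D(1):
  [0, -5, -∞, -∞]
  [-5, 0, -19, 9]
  [-∞, -∞, 0, 2]
  [-∞, -∞, -4, 0]
D(2):
  [0, -5, -24, 4]
  [-5, 0, -19, 9]
  [-∞, -∞, 0, 2]
  [-∞, -∞, -4, 0]
D(3):
  [0, -5, -24, 4]
  [-5, 0, -19, 9]
  [-∞, -∞, 0, 2]
  [-∞, -∞, -4, 0]
D(4):
  [0, -5, 0, 4]
  [-5, 0, 5, 9]
  [-∞, -∞, 0, 2]
  [-∞, -∞, -4, 0]
Answer: A* = [[0, -5, 0, 4], [-5, 0, 5, 9], [-∞, -∞, 0, 2], [-∞, -∞, -4, 0]]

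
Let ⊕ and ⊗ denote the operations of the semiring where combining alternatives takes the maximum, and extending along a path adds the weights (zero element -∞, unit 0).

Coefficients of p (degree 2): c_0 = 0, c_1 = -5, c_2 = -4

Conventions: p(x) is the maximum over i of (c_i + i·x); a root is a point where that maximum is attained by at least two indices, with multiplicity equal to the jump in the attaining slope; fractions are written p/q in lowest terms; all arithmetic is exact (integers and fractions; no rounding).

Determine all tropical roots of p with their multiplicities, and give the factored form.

hull edge (i=0, c=0) to (i=2, c=-4): slope -2, span 2
Factored form: p(x) = -4 ⊗ (x ⊕ 2) ⊗ (x ⊕ 2)
Answer: roots = 2 (mult 2)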